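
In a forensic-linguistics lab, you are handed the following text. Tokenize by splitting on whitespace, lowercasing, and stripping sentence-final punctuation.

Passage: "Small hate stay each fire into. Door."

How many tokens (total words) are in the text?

7

Tokens: small, hate, stay, each, fire, into, door
N = 7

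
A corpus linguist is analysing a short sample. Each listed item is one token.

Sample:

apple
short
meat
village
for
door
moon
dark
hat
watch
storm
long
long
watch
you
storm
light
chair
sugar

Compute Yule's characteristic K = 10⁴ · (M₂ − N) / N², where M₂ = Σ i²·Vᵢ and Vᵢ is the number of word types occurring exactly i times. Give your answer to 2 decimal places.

Frequencies: watch:2, storm:2, long:2, apple:1, short:1, meat:1, village:1, for:1, door:1, moon:1, dark:1, hat:1, you:1, light:1, chair:1, sugar:1
N = 19. Frequency spectrum: V_1=13, V_2=3
M₂ = 1²·13 + 2²·3 = 25
K = 10000 × (25 − 19) / 19² = 166.20

166.20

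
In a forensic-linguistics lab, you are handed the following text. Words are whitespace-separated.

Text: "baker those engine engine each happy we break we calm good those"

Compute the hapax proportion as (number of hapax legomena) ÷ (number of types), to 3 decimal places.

Frequencies: those:2, engine:2, we:2, baker:1, each:1, happy:1, break:1, calm:1, good:1
Hapax count = 6; type count = 9.
Ratio = 6 / 9 = 0.667

0.667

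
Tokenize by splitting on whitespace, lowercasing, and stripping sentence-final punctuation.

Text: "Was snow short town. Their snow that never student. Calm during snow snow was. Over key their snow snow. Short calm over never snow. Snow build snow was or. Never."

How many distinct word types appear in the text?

Distinct types: {build, calm, during, key, never, or, over, short, snow, student, that, their, town, was}
V = 14

14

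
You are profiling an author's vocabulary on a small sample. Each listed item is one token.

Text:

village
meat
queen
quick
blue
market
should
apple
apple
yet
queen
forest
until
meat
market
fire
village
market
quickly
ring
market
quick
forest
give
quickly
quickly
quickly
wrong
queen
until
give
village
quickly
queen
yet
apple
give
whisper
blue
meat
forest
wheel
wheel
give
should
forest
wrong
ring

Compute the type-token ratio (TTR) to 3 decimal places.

0.375

N = 48 tokens, V = 18 types.
TTR = V / N = 18 / 48 = 0.375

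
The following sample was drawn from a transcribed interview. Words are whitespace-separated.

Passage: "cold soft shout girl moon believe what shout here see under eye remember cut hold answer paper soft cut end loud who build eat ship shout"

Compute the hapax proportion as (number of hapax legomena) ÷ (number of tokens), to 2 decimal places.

Frequencies: shout:3, soft:2, cut:2, cold:1, girl:1, moon:1, believe:1, what:1, here:1, see:1, under:1, eye:1, remember:1, hold:1, answer:1, paper:1, end:1, loud:1, who:1, build:1, … (2 more, each freq 1)
Hapax count = 19; token count = 26.
Ratio = 19 / 26 = 0.73

0.73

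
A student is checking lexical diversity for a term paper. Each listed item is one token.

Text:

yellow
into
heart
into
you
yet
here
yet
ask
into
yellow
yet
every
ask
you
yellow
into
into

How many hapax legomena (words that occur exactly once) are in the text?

3

Frequencies: into:5, yellow:3, yet:3, you:2, ask:2, heart:1, here:1, every:1
Hapax (freq=1): every, heart, here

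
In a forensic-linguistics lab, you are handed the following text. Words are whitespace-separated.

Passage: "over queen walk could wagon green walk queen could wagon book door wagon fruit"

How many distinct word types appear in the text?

9

Distinct types: {book, could, door, fruit, green, over, queen, wagon, walk}
V = 9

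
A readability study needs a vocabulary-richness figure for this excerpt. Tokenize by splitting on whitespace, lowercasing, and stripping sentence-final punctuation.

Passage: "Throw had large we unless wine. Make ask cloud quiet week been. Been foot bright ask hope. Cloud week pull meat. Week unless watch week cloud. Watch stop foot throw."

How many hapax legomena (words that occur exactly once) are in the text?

11

Frequencies: week:4, cloud:3, throw:2, unless:2, ask:2, been:2, foot:2, watch:2, had:1, large:1, we:1, wine:1, make:1, quiet:1, bright:1, hope:1, pull:1, meat:1, stop:1
Hapax (freq=1): bright, had, hope, large, make, meat, pull, quiet, stop, we, wine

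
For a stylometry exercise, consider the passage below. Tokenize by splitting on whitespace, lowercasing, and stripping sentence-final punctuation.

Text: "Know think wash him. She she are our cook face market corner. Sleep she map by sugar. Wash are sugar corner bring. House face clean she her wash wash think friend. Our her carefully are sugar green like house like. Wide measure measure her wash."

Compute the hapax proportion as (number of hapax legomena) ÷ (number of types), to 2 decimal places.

0.52

Frequencies: wash:5, she:4, are:3, sugar:3, her:3, think:2, our:2, face:2, corner:2, house:2, like:2, measure:2, know:1, him:1, cook:1, market:1, sleep:1, map:1, by:1, bring:1, … (5 more, each freq 1)
Hapax count = 13; type count = 25.
Ratio = 13 / 25 = 0.52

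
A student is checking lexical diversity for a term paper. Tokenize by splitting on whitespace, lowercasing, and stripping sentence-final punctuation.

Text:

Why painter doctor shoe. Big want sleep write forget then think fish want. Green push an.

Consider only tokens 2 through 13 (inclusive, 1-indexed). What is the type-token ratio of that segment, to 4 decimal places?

Segment tokens 2–13: painter, doctor, shoe, big, want, sleep, write, forget, then, think, fish, want
Segment N = 12, segment V = 11.
TTR = 11 / 12 = 0.9167

0.9167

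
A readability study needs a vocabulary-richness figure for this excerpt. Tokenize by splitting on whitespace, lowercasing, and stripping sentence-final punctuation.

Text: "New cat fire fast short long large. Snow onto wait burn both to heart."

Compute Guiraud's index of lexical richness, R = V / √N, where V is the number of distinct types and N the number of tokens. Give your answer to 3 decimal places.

N = 14, V = 14.
√N = 3.741657
R = 14 / 3.741657 = 3.742

3.742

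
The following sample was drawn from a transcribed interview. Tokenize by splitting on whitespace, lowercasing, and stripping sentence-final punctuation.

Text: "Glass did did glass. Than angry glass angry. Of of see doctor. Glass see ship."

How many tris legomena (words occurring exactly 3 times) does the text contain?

0

Frequencies: glass:4, did:2, angry:2, of:2, see:2, than:1, doctor:1, ship:1
Words with frequency 3: (none)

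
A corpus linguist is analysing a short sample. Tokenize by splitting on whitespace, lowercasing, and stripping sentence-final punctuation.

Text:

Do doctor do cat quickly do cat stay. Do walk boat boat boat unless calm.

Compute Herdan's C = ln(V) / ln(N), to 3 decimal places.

N = 15, V = 9.
ln(V) = 2.197225, ln(N) = 2.708050
C = 2.197225 / 2.708050 = 0.811

0.811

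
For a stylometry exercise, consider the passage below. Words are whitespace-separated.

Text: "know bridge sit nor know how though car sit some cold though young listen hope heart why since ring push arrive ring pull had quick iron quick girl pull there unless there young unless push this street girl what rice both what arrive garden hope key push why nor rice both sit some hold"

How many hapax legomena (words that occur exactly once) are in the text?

14

Frequencies: sit:3, push:3, know:2, nor:2, though:2, some:2, young:2, hope:2, why:2, ring:2, arrive:2, pull:2, quick:2, girl:2, there:2, unless:2, what:2, rice:2, both:2, bridge:1, … (13 more, each freq 1)
Hapax (freq=1): bridge, car, cold, garden, had, heart, hold, how, iron, key, listen, since, street, this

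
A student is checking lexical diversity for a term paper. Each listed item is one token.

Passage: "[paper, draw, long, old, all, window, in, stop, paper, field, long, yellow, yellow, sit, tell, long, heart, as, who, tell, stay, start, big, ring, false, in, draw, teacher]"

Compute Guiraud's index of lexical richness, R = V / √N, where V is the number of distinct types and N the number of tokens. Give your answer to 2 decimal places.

N = 28, V = 21.
√N = 5.291503
R = 21 / 5.291503 = 3.97

3.97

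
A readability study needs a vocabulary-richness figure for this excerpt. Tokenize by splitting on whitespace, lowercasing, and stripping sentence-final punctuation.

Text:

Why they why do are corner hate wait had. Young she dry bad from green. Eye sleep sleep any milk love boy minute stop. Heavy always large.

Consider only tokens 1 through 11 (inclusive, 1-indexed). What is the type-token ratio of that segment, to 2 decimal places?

Segment tokens 1–11: why, they, why, do, are, corner, hate, wait, had, young, she
Segment N = 11, segment V = 10.
TTR = 10 / 11 = 0.91

0.91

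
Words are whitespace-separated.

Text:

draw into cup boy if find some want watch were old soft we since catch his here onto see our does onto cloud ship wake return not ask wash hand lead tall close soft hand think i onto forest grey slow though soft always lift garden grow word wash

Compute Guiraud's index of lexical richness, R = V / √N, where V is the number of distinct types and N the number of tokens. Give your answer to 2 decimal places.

6.14

N = 49, V = 43.
√N = 7.000000
R = 43 / 7.000000 = 6.14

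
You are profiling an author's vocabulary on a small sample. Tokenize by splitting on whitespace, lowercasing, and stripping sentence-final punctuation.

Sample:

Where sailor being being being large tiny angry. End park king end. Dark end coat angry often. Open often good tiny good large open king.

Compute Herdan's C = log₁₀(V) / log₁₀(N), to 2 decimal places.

N = 25, V = 14.
log₁₀(V) = 1.146128, log₁₀(N) = 1.397940
C = 1.146128 / 1.397940 = 0.82

0.82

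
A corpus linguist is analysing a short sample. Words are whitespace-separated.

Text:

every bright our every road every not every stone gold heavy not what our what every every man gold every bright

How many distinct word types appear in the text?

Distinct types: {bright, every, gold, heavy, man, not, our, road, stone, what}
V = 10

10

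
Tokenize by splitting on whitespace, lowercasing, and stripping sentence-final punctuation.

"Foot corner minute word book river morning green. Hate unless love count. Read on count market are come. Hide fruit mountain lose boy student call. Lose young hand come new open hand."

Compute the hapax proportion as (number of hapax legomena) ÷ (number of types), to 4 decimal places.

Frequencies: count:2, come:2, lose:2, hand:2, foot:1, corner:1, minute:1, word:1, book:1, river:1, morning:1, green:1, hate:1, unless:1, love:1, read:1, on:1, market:1, are:1, hide:1, … (8 more, each freq 1)
Hapax count = 24; type count = 28.
Ratio = 24 / 28 = 0.8571

0.8571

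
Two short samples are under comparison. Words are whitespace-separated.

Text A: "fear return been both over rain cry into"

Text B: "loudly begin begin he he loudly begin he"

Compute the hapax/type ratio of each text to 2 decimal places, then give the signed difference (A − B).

1.00

A: hapax=8, V=8, ratio=1.00
B: hapax=0, V=3, ratio=0.00
Difference = 1.00 − 0.00 = 1.00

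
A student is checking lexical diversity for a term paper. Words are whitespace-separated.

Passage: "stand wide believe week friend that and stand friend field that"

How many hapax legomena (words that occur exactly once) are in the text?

5

Frequencies: stand:2, friend:2, that:2, wide:1, believe:1, week:1, and:1, field:1
Hapax (freq=1): and, believe, field, week, wide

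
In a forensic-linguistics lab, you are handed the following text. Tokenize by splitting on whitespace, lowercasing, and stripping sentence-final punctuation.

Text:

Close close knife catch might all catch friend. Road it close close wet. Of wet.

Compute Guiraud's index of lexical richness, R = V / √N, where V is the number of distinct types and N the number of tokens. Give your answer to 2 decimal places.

2.58

N = 15, V = 10.
√N = 3.872983
R = 10 / 3.872983 = 2.58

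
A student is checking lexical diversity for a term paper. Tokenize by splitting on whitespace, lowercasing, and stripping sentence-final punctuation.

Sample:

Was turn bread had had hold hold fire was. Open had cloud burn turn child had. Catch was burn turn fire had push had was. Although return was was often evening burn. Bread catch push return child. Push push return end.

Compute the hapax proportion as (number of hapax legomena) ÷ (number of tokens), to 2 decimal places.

0.15

Frequencies: was:6, had:6, push:4, turn:3, burn:3, return:3, bread:2, hold:2, fire:2, child:2, catch:2, open:1, cloud:1, although:1, often:1, evening:1, end:1
Hapax count = 6; token count = 41.
Ratio = 6 / 41 = 0.15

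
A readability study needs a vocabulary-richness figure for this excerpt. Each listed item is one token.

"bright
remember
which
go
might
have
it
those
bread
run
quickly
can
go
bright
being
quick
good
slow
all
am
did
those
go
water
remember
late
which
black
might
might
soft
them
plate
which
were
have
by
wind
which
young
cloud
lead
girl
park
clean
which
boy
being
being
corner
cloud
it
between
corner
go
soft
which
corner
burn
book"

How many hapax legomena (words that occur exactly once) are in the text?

Frequencies: which:6, go:4, might:3, being:3, corner:3, bright:2, remember:2, have:2, it:2, those:2, soft:2, cloud:2, bread:1, run:1, quickly:1, can:1, quick:1, good:1, slow:1, all:1, … (19 more, each freq 1)
Hapax (freq=1): all, am, between, black, book, boy, bread, burn, by, can, clean, did, girl, good, late, lead, park, plate, quick, quickly, run, slow, them, water, were, wind, young

27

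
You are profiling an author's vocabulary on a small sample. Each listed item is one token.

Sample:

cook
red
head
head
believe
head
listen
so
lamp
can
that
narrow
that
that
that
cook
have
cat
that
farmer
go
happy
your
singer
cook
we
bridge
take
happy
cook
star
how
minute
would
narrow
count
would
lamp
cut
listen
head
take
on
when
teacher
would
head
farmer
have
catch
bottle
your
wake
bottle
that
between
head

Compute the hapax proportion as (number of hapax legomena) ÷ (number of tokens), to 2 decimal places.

0.35

Frequencies: head:6, that:6, cook:4, would:3, listen:2, lamp:2, narrow:2, have:2, farmer:2, happy:2, your:2, take:2, bottle:2, red:1, believe:1, so:1, can:1, cat:1, go:1, singer:1, … (13 more, each freq 1)
Hapax count = 20; token count = 57.
Ratio = 20 / 57 = 0.35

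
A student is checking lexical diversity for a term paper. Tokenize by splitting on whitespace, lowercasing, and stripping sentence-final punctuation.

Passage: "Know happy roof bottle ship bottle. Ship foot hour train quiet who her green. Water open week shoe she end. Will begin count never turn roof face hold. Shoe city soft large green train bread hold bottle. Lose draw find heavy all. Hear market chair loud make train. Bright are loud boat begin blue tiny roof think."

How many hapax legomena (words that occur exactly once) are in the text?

36

Frequencies: roof:3, bottle:3, train:3, ship:2, green:2, shoe:2, begin:2, hold:2, loud:2, know:1, happy:1, foot:1, hour:1, quiet:1, who:1, her:1, water:1, open:1, week:1, she:1, … (25 more, each freq 1)
Hapax (freq=1): all, are, blue, boat, bread, bright, chair, city, count, draw, end, face, find, foot, happy, hear, heavy, her, hour, know, large, lose, make, market, never, open, quiet, she, soft, think, tiny, turn, water, week, who, will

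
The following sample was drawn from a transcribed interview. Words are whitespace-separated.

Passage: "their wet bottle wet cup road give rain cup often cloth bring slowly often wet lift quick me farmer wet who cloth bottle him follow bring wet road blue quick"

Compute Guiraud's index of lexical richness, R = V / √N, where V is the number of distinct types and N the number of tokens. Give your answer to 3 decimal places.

3.469

N = 30, V = 19.
√N = 5.477226
R = 19 / 5.477226 = 3.469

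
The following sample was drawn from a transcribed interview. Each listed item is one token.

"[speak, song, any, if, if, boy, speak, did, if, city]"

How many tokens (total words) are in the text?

10

Tokens: speak, song, any, if, if, boy, speak, did, if, city
N = 10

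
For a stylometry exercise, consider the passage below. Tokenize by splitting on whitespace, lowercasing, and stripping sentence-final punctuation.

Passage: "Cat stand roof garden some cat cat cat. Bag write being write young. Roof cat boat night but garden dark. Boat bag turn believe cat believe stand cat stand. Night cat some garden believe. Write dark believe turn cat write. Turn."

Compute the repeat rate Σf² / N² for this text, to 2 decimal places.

0.10

Frequencies: cat:9, write:4, believe:4, stand:3, garden:3, turn:3, roof:2, some:2, bag:2, boat:2, night:2, dark:2, being:1, young:1, but:1
Σf² = 167; N² = 1681
Repeat rate = 167 / 1681 = 0.10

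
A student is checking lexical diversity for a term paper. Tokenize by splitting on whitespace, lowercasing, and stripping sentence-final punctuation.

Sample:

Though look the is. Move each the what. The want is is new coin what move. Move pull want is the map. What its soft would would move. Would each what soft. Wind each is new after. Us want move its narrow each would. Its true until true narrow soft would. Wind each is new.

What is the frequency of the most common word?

Frequencies: is:6, move:5, each:5, would:5, the:4, what:4, want:3, new:3, its:3, soft:3, wind:2, narrow:2, true:2, though:1, look:1, coin:1, pull:1, map:1, after:1, us:1, … (1 more, each freq 1)
Most common: 'is' with frequency 6.

6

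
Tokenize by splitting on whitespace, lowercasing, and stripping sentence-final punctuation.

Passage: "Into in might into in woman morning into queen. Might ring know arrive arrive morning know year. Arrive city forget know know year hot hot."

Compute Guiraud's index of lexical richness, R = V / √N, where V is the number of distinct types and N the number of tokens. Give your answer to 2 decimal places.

N = 25, V = 13.
√N = 5.000000
R = 13 / 5.000000 = 2.60

2.60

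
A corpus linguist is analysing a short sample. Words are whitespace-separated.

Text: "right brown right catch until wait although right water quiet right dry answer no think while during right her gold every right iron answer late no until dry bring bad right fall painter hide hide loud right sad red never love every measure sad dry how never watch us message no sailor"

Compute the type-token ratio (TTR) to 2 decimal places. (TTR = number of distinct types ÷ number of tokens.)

N = 52 tokens, V = 35 types.
TTR = V / N = 35 / 52 = 0.67

0.67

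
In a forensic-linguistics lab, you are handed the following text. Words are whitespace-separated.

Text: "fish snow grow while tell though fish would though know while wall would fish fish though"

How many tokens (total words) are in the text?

Tokens: fish, snow, grow, while, tell, though, fish, would, though, know, while, wall, would, fish, fish, though
N = 16

16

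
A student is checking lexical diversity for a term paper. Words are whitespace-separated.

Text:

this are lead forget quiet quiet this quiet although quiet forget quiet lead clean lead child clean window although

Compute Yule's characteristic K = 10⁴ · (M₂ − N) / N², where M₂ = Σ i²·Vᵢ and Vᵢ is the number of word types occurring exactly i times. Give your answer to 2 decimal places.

941.83

Frequencies: quiet:5, lead:3, this:2, forget:2, although:2, clean:2, are:1, child:1, window:1
N = 19. Frequency spectrum: V_1=3, V_2=4, V_3=1, V_5=1
M₂ = 1²·3 + 2²·4 + 3²·1 + 5²·1 = 53
K = 10000 × (53 − 19) / 19² = 941.83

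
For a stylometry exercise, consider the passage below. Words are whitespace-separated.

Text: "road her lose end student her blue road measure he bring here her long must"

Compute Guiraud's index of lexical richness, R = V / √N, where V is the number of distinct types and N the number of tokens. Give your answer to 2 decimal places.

N = 15, V = 12.
√N = 3.872983
R = 12 / 3.872983 = 3.10

3.10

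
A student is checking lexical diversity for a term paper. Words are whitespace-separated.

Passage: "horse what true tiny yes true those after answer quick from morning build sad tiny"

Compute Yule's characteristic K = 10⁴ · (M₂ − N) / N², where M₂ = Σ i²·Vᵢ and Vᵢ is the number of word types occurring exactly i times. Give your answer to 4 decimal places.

Frequencies: true:2, tiny:2, horse:1, what:1, yes:1, those:1, after:1, answer:1, quick:1, from:1, morning:1, build:1, sad:1
N = 15. Frequency spectrum: V_1=11, V_2=2
M₂ = 1²·11 + 2²·2 = 19
K = 10000 × (19 − 15) / 15² = 177.7778

177.7778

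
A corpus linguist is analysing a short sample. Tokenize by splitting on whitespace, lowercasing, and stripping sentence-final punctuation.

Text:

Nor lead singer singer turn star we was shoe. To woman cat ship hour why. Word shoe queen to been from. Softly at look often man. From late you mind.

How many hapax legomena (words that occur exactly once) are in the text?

22

Frequencies: singer:2, shoe:2, to:2, from:2, nor:1, lead:1, turn:1, star:1, we:1, was:1, woman:1, cat:1, ship:1, hour:1, why:1, word:1, queen:1, been:1, softly:1, at:1, … (6 more, each freq 1)
Hapax (freq=1): at, been, cat, hour, late, lead, look, man, mind, nor, often, queen, ship, softly, star, turn, was, we, why, woman, word, you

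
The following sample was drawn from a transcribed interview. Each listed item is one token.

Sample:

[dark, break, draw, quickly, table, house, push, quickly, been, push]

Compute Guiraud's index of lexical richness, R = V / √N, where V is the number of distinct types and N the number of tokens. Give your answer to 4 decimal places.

N = 10, V = 8.
√N = 3.162278
R = 8 / 3.162278 = 2.5298

2.5298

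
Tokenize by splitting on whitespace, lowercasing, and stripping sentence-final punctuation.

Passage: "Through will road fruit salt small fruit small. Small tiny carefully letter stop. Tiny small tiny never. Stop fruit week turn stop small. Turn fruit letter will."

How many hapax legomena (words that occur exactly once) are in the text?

Frequencies: small:5, fruit:4, tiny:3, stop:3, will:2, letter:2, turn:2, through:1, road:1, salt:1, carefully:1, never:1, week:1
Hapax (freq=1): carefully, never, road, salt, through, week

6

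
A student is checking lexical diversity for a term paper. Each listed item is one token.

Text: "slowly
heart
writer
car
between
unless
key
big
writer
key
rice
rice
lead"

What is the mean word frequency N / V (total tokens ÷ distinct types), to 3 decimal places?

N = 13 tokens, V = 10 types.
Mean frequency = N / V = 13 / 10 = 1.300

1.300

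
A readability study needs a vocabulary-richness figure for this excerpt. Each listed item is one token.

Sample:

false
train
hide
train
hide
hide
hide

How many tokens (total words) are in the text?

7

Tokens: false, train, hide, train, hide, hide, hide
N = 7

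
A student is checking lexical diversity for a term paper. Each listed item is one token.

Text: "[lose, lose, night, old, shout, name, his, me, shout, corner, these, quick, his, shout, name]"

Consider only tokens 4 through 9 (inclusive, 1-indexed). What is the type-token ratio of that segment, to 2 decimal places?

Segment tokens 4–9: old, shout, name, his, me, shout
Segment N = 6, segment V = 5.
TTR = 5 / 6 = 0.83

0.83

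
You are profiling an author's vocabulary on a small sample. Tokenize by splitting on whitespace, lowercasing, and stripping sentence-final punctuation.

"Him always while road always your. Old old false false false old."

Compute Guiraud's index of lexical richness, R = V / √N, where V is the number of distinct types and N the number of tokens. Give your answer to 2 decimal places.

N = 12, V = 7.
√N = 3.464102
R = 7 / 3.464102 = 2.02

2.02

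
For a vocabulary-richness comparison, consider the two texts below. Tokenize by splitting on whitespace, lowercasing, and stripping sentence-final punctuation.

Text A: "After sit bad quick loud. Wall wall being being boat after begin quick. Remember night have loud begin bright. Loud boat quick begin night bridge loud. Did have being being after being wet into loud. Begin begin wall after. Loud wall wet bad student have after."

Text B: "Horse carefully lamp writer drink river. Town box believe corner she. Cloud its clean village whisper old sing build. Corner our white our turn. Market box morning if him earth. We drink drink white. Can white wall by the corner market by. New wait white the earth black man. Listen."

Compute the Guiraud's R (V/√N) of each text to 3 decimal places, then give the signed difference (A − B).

A: V=18, N=46, R=2.654
B: V=37, N=50, R=5.233
Difference = 2.654 − 5.233 = -2.579

-2.579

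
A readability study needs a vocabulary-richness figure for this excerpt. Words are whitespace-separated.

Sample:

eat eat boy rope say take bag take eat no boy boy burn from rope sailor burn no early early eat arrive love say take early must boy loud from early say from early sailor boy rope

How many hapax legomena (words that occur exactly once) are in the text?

Frequencies: boy:5, early:5, eat:4, rope:3, say:3, take:3, from:3, no:2, burn:2, sailor:2, bag:1, arrive:1, love:1, must:1, loud:1
Hapax (freq=1): arrive, bag, loud, love, must

5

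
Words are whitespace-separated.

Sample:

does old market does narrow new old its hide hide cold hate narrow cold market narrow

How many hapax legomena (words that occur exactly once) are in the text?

Frequencies: narrow:3, does:2, old:2, market:2, hide:2, cold:2, new:1, its:1, hate:1
Hapax (freq=1): hate, its, new

3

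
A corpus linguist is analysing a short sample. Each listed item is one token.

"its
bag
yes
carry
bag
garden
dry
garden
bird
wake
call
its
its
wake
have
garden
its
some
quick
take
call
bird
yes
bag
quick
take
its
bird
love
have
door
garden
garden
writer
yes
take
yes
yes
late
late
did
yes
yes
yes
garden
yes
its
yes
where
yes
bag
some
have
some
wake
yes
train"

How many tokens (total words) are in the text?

Tokens: its, bag, yes, carry, bag, garden, dry, garden, bird, wake, call, its, its, wake, have, garden, its, some, quick, take, call, bird, yes, bag, quick, take, its, bird, love, have, door, garden, garden, writer, yes, take, yes, yes, late, late, did, yes, yes, yes, garden, yes, its, yes, where, yes, bag, some, have, some, wake, yes, train
N = 57

57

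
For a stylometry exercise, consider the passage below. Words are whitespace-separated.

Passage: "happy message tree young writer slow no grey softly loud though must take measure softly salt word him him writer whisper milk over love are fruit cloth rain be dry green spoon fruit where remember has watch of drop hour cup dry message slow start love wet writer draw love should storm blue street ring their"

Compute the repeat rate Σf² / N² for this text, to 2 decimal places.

Frequencies: writer:3, love:3, message:2, slow:2, softly:2, him:2, fruit:2, dry:2, happy:1, tree:1, young:1, no:1, grey:1, loud:1, though:1, must:1, take:1, measure:1, salt:1, word:1, … (26 more, each freq 1)
Σf² = 80; N² = 3136
Repeat rate = 80 / 3136 = 0.03

0.03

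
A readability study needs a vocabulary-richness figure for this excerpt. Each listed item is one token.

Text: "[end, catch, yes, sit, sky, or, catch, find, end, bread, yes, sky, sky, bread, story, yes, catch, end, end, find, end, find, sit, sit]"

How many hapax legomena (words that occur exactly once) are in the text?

2

Frequencies: end:5, catch:3, yes:3, sit:3, sky:3, find:3, bread:2, or:1, story:1
Hapax (freq=1): or, story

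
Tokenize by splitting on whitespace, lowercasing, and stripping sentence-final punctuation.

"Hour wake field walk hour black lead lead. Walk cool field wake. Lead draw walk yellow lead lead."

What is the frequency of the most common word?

Frequencies: lead:5, walk:3, hour:2, wake:2, field:2, black:1, cool:1, draw:1, yellow:1
Most common: 'lead' with frequency 5.

5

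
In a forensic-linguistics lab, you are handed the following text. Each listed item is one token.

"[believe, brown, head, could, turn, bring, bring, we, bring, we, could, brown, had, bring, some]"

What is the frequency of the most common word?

Frequencies: bring:4, brown:2, could:2, we:2, believe:1, head:1, turn:1, had:1, some:1
Most common: 'bring' with frequency 4.

4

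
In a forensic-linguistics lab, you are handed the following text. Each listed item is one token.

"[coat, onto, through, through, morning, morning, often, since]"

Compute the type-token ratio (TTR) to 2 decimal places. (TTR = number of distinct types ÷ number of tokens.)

0.75

N = 8 tokens, V = 6 types.
TTR = V / N = 6 / 8 = 0.75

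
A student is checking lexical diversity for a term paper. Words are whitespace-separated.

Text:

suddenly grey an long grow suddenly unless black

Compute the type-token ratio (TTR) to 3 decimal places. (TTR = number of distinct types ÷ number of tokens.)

0.875

N = 8 tokens, V = 7 types.
TTR = V / N = 7 / 8 = 0.875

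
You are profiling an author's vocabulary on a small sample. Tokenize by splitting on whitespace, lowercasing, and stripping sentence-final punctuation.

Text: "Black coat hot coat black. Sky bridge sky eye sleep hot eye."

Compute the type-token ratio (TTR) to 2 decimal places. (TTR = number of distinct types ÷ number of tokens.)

0.58

N = 12 tokens, V = 7 types.
TTR = V / N = 7 / 12 = 0.58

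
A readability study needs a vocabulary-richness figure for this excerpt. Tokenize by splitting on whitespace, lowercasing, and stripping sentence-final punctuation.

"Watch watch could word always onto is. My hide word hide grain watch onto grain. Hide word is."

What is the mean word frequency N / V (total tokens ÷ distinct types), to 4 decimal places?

N = 18 tokens, V = 9 types.
Mean frequency = N / V = 18 / 9 = 2.0000

2.0000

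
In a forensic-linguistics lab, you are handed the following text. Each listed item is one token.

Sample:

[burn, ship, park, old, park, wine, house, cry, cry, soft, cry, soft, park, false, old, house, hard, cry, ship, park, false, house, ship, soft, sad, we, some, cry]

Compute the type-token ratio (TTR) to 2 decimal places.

0.46

N = 28 tokens, V = 13 types.
TTR = V / N = 13 / 28 = 0.46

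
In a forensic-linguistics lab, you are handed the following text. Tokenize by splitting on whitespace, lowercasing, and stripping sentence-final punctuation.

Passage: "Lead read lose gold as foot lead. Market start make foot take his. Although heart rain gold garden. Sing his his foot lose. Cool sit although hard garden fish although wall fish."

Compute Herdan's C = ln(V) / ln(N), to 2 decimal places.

0.88

N = 32, V = 21.
ln(V) = 3.044522, ln(N) = 3.465736
C = 3.044522 / 3.465736 = 0.88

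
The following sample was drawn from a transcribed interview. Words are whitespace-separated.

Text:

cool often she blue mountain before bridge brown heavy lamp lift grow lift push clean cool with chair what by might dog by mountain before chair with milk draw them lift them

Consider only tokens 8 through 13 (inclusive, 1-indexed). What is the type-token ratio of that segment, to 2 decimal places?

0.83

Segment tokens 8–13: brown, heavy, lamp, lift, grow, lift
Segment N = 6, segment V = 5.
TTR = 5 / 6 = 0.83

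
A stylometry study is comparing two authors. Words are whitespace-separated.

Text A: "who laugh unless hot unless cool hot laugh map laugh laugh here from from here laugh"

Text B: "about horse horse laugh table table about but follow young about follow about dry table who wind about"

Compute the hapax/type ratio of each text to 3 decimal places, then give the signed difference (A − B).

-0.225

A: hapax=3, V=8, ratio=0.375
B: hapax=6, V=10, ratio=0.600
Difference = 0.375 − 0.600 = -0.225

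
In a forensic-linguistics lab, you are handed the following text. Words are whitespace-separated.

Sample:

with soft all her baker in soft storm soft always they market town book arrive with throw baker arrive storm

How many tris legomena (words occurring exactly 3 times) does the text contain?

Frequencies: soft:3, with:2, baker:2, storm:2, arrive:2, all:1, her:1, in:1, always:1, they:1, market:1, town:1, book:1, throw:1
Words with frequency 3: soft

1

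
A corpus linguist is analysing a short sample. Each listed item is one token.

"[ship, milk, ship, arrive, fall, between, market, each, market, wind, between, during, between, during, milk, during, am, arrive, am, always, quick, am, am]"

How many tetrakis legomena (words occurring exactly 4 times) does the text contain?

1

Frequencies: am:4, between:3, during:3, ship:2, milk:2, arrive:2, market:2, fall:1, each:1, wind:1, always:1, quick:1
Words with frequency 4: am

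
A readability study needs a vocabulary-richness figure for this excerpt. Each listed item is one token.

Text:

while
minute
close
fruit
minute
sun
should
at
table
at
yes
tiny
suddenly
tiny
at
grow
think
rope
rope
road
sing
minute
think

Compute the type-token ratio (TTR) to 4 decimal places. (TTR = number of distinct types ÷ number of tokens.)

0.6957

N = 23 tokens, V = 16 types.
TTR = V / N = 16 / 23 = 0.6957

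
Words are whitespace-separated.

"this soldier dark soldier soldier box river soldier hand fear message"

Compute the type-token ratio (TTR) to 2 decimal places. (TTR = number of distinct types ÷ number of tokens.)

0.73

N = 11 tokens, V = 8 types.
TTR = V / N = 8 / 11 = 0.73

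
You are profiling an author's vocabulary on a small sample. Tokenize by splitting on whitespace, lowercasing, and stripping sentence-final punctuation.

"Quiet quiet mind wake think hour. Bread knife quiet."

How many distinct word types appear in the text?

7

Distinct types: {bread, hour, knife, mind, quiet, think, wake}
V = 7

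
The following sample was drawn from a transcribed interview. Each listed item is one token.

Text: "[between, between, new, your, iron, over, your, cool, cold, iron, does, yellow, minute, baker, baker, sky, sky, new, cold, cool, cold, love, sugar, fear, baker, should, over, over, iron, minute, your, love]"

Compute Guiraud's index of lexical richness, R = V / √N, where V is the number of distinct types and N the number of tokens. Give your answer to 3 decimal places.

N = 32, V = 16.
√N = 5.656854
R = 16 / 5.656854 = 2.828

2.828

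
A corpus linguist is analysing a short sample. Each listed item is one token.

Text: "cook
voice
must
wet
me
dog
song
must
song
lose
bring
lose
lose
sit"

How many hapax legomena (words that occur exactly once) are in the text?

7

Frequencies: lose:3, must:2, song:2, cook:1, voice:1, wet:1, me:1, dog:1, bring:1, sit:1
Hapax (freq=1): bring, cook, dog, me, sit, voice, wet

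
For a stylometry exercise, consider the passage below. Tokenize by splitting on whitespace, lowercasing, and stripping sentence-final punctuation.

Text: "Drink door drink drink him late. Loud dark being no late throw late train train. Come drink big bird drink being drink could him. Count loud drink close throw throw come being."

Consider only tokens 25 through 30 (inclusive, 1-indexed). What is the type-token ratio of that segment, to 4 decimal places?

0.8333

Segment tokens 25–30: count, loud, drink, close, throw, throw
Segment N = 6, segment V = 5.
TTR = 5 / 6 = 0.8333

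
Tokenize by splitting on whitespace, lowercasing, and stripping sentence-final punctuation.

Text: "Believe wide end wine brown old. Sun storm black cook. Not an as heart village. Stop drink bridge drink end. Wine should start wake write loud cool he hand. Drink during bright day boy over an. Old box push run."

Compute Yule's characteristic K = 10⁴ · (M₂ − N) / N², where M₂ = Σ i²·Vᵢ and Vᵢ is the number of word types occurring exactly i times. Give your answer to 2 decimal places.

Frequencies: drink:3, end:2, wine:2, old:2, an:2, believe:1, wide:1, brown:1, sun:1, storm:1, black:1, cook:1, not:1, as:1, heart:1, village:1, stop:1, bridge:1, should:1, start:1, … (14 more, each freq 1)
N = 40. Frequency spectrum: V_1=29, V_2=4, V_3=1
M₂ = 1²·29 + 2²·4 + 3²·1 = 54
K = 10000 × (54 − 40) / 40² = 87.50

87.50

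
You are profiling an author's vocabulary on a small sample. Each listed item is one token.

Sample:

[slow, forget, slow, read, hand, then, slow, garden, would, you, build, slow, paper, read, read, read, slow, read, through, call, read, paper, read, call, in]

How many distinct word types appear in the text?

13

Distinct types: {build, call, forget, garden, hand, in, paper, read, slow, then, through, would, you}
V = 13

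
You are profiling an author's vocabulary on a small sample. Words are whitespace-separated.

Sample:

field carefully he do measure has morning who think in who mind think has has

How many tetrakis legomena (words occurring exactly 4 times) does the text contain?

Frequencies: has:3, who:2, think:2, field:1, carefully:1, he:1, do:1, measure:1, morning:1, in:1, mind:1
Words with frequency 4: (none)

0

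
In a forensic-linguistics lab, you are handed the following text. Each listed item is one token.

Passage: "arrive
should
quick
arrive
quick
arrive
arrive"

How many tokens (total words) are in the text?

7

Tokens: arrive, should, quick, arrive, quick, arrive, arrive
N = 7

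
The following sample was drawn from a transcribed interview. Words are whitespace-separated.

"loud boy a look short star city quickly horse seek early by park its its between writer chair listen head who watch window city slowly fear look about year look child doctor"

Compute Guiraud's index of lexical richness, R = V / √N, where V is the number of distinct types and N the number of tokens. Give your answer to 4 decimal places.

4.9497

N = 32, V = 28.
√N = 5.656854
R = 28 / 5.656854 = 4.9497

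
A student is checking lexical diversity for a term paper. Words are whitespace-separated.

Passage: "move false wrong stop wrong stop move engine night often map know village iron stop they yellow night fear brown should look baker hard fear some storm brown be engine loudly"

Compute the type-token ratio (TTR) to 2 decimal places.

0.74

N = 31 tokens, V = 23 types.
TTR = V / N = 23 / 31 = 0.74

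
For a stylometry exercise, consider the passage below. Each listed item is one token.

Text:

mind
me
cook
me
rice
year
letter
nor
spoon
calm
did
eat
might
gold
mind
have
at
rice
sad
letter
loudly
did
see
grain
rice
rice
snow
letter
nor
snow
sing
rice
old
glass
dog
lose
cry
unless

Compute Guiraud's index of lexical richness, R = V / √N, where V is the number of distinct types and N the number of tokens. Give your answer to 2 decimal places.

N = 38, V = 27.
√N = 6.164414
R = 27 / 6.164414 = 4.38

4.38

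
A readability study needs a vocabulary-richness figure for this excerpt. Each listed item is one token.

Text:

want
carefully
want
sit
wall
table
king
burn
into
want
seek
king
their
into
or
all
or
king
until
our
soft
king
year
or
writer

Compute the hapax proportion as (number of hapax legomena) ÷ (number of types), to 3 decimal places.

Frequencies: king:4, want:3, or:3, into:2, carefully:1, sit:1, wall:1, table:1, burn:1, seek:1, their:1, all:1, until:1, our:1, soft:1, year:1, writer:1
Hapax count = 13; type count = 17.
Ratio = 13 / 17 = 0.765

0.765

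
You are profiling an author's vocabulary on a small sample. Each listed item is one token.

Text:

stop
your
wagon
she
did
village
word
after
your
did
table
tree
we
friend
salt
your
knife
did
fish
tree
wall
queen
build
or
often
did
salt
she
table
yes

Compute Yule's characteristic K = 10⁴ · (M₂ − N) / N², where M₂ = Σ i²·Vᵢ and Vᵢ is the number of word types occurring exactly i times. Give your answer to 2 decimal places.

Frequencies: did:4, your:3, she:2, table:2, tree:2, salt:2, stop:1, wagon:1, village:1, word:1, after:1, we:1, friend:1, knife:1, fish:1, wall:1, queen:1, build:1, or:1, often:1, … (1 more, each freq 1)
N = 30. Frequency spectrum: V_1=15, V_2=4, V_3=1, V_4=1
M₂ = 1²·15 + 2²·4 + 3²·1 + 4²·1 = 56
K = 10000 × (56 − 30) / 30² = 288.89

288.89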